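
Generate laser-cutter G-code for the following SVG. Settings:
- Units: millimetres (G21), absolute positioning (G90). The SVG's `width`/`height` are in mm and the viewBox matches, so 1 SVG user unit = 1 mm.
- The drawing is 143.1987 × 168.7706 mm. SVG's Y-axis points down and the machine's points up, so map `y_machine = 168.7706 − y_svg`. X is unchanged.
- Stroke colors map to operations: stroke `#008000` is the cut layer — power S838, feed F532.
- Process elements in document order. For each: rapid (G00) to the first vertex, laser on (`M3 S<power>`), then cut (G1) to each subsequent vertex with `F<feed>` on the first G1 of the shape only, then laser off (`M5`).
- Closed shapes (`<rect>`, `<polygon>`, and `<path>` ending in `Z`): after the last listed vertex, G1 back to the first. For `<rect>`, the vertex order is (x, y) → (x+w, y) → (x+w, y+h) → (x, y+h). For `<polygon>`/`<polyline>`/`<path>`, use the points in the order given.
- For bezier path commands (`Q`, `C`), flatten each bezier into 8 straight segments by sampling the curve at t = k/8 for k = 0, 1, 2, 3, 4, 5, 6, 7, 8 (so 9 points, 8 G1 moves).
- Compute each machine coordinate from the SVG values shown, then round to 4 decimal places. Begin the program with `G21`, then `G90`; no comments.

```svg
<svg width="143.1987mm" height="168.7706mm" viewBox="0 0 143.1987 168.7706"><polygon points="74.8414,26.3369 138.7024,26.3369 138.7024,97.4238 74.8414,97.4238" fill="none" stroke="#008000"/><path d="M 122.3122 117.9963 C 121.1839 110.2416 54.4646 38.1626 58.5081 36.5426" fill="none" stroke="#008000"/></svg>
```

G21
G90
G00 X74.8414 Y142.4337
M3 S838
G1 X138.7024 Y142.4337 F532
G1 X138.7024 Y71.3468
G1 X74.8414 Y71.3468
G1 X74.8414 Y142.4337
M5
G00 X122.3122 Y50.7743
M3 S838
G1 X119.0808 Y56.4343 F532
G1 X111.2982 Y66.5451
G1 X100.5622 Y79.5274
G1 X88.4707 Y93.8017
G1 X76.6217 Y107.7883
G1 X66.6130 Y119.9079
G1 X60.0425 Y128.5810
G1 X58.5081 Y132.2280
M5

1 u = 1 mm; y_m = 168.7706 − y.

[1] `<polygon>` rectangle, #008000→cut S838 F532: (74.8414,142.4337) → (138.7024,142.4337) → (138.7024,71.3468) → (74.8414,71.3468) → (74.8414,142.4337) (closed)

[2] `<path>` cubic bezier, #008000→cut S838 F532: (122.3122,50.7743) → (119.0808,56.4343) → (111.2982,66.5451) → (100.5622,79.5274) → (88.4707,93.8017) → (76.6217,107.7883) → (66.6130,119.9079) → (60.0425,128.5810) → (58.5081,132.2280)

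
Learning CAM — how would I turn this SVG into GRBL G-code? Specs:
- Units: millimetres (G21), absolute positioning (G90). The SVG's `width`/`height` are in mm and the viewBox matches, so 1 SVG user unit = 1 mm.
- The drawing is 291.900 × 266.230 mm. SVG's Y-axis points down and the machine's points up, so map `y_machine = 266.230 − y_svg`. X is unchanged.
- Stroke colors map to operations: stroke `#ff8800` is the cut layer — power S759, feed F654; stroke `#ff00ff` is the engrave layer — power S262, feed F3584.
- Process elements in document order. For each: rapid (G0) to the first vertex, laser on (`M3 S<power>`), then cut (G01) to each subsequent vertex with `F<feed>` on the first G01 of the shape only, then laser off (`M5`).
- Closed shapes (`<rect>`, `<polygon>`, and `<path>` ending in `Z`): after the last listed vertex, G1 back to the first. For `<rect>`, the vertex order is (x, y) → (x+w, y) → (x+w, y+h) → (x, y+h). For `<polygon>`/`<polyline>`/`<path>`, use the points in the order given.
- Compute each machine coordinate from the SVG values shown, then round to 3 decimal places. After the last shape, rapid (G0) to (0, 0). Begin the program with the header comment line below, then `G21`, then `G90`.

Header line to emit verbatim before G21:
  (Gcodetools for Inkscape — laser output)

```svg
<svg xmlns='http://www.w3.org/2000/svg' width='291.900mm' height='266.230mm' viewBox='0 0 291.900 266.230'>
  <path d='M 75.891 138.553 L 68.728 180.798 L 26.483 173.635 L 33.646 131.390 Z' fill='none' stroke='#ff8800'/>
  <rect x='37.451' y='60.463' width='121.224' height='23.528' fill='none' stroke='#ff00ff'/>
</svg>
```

viewBox `0 0 291.900 266.230` with mm width/height → 1 unit = 1 mm. Flip: y_m = 266.230 − y_svg.

**Shape 1** — `<path>` regular polygon, stroke `#ff8800` → cut (S759, F654). Machine vertices: (75.891,127.677) → (68.728,85.432) → (26.483,92.595) → (33.646,134.840) → (75.891,127.677). Closed: final G1 returns to the first vertex.

**Shape 2** — `<rect>` rectangle, stroke `#ff00ff` → engrave (S262, F3584). Machine vertices: (37.451,205.767) → (158.675,205.767) → (158.675,182.239) → (37.451,182.239) → (37.451,205.767). Closed: final G1 returns to the first vertex.

(Gcodetools for Inkscape — laser output)
G21
G90
G0 X75.891 Y127.677
M3 S759
G01 X68.728 Y85.432 F654
G01 X26.483 Y92.595
G01 X33.646 Y134.840
G01 X75.891 Y127.677
M5
G0 X37.451 Y205.767
M3 S262
G01 X158.675 Y205.767 F3584
G01 X158.675 Y182.239
G01 X37.451 Y182.239
G01 X37.451 Y205.767
M5
G0 X0.000 Y0.000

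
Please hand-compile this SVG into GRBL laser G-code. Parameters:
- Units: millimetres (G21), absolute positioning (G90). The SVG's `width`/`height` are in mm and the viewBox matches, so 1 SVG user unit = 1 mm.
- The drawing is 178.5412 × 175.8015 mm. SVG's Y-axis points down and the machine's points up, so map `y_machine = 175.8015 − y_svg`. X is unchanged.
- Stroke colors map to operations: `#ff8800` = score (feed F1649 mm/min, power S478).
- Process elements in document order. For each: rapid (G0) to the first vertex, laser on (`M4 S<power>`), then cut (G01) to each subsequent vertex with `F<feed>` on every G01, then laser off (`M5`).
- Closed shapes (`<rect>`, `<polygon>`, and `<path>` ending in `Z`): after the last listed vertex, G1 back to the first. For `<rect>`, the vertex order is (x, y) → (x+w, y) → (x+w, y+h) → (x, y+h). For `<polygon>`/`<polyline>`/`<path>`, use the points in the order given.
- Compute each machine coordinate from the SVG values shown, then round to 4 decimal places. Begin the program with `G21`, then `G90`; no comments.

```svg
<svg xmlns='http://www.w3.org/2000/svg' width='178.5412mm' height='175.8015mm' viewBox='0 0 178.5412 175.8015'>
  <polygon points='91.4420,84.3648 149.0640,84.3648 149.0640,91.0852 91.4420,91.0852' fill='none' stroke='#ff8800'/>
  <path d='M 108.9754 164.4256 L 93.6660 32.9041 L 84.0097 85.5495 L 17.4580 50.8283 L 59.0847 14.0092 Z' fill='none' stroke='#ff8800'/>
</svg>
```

viewBox `0 0 178.5412 175.8015` with mm width/height → 1 unit = 1 mm. Flip: y_m = 175.8015 − y_svg.

**Shape 1** — `<polygon>` rectangle, stroke `#ff8800` → score (S478, F1649). Machine vertices: (91.4420,91.4367) → (149.0640,91.4367) → (149.0640,84.7163) → (91.4420,84.7163) → (91.4420,91.4367). Closed: final G1 returns to the first vertex.

**Shape 2** — `<path>` closed polygon, stroke `#ff8800` → score (S478, F1649). Machine vertices: (108.9754,11.3759) → (93.6660,142.8974) → (84.0097,90.2520) → (17.4580,124.9732) → (59.0847,161.7923) → (108.9754,11.3759). Closed: final G1 returns to the first vertex.

G21
G90
G0 X91.4420 Y91.4367
M4 S478
G01 X149.0640 Y91.4367 F1649
G01 X149.0640 Y84.7163 F1649
G01 X91.4420 Y84.7163 F1649
G01 X91.4420 Y91.4367 F1649
M5
G0 X108.9754 Y11.3759
M4 S478
G01 X93.6660 Y142.8974 F1649
G01 X84.0097 Y90.2520 F1649
G01 X17.4580 Y124.9732 F1649
G01 X59.0847 Y161.7923 F1649
G01 X108.9754 Y11.3759 F1649
M5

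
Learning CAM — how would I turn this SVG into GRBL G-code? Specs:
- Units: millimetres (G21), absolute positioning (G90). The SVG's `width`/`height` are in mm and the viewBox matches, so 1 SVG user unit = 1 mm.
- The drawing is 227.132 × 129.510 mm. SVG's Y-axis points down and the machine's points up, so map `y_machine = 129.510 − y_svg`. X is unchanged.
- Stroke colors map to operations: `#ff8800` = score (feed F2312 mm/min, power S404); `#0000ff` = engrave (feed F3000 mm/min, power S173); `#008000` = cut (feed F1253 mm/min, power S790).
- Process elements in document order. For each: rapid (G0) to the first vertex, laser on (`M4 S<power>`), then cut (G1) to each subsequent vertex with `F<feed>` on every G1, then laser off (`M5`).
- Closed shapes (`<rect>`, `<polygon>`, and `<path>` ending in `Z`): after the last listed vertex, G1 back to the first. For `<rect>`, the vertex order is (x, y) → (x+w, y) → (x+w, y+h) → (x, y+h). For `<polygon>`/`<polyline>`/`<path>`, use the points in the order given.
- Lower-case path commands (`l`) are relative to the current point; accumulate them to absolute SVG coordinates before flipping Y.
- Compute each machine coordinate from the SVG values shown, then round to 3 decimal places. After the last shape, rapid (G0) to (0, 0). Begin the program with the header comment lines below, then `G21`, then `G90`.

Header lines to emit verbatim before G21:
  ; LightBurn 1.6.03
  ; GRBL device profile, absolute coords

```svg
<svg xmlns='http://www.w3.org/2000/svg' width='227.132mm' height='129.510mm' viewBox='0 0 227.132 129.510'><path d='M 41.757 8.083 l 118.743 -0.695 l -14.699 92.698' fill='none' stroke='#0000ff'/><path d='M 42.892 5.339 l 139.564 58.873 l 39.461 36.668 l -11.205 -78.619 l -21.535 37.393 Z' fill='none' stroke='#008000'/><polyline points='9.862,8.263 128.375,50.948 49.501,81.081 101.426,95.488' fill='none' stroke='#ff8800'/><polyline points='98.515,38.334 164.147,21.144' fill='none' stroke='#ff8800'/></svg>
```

; LightBurn 1.6.03
; GRBL device profile, absolute coords
G21
G90
G0 X41.757 Y121.427
M4 S173
G1 X160.500 Y122.122 F3000
G1 X145.801 Y29.424 F3000
M5
G0 X42.892 Y124.171
M4 S790
G1 X182.456 Y65.298 F1253
G1 X221.917 Y28.630 F1253
G1 X210.712 Y107.249 F1253
G1 X189.177 Y69.856 F1253
G1 X42.892 Y124.171 F1253
M5
G0 X9.862 Y121.247
M4 S404
G1 X128.375 Y78.562 F2312
G1 X49.501 Y48.429 F2312
G1 X101.426 Y34.022 F2312
M5
G0 X98.515 Y91.176
M4 S404
G1 X164.147 Y108.366 F2312
M5
G0 X0.000 Y0.000

viewBox `0 0 227.132 129.510` with mm width/height → 1 unit = 1 mm. Flip: y_m = 129.510 − y_svg.

**Shape 1** — `<path>` open polyline, stroke `#0000ff` → engrave (S173, F3000). Machine vertices: (41.757,121.427) → (160.500,122.122) → (145.801,29.424). Open path.

**Shape 2** — `<path>` closed polygon, stroke `#008000` → cut (S790, F1253). Machine vertices: (42.892,124.171) → (182.456,65.298) → (221.917,28.630) → (210.712,107.249) → (189.177,69.856) → (42.892,124.171). Closed: final G1 returns to the first vertex.

**Shape 3** — `<polyline>` open polyline, stroke `#ff8800` → score (S404, F2312). Machine vertices: (9.862,121.247) → (128.375,78.562) → (49.501,48.429) → (101.426,34.022). Open path.

**Shape 4** — `<polyline>` line segment, stroke `#ff8800` → score (S404, F2312). Machine vertices: (98.515,91.176) → (164.147,108.366). Open path.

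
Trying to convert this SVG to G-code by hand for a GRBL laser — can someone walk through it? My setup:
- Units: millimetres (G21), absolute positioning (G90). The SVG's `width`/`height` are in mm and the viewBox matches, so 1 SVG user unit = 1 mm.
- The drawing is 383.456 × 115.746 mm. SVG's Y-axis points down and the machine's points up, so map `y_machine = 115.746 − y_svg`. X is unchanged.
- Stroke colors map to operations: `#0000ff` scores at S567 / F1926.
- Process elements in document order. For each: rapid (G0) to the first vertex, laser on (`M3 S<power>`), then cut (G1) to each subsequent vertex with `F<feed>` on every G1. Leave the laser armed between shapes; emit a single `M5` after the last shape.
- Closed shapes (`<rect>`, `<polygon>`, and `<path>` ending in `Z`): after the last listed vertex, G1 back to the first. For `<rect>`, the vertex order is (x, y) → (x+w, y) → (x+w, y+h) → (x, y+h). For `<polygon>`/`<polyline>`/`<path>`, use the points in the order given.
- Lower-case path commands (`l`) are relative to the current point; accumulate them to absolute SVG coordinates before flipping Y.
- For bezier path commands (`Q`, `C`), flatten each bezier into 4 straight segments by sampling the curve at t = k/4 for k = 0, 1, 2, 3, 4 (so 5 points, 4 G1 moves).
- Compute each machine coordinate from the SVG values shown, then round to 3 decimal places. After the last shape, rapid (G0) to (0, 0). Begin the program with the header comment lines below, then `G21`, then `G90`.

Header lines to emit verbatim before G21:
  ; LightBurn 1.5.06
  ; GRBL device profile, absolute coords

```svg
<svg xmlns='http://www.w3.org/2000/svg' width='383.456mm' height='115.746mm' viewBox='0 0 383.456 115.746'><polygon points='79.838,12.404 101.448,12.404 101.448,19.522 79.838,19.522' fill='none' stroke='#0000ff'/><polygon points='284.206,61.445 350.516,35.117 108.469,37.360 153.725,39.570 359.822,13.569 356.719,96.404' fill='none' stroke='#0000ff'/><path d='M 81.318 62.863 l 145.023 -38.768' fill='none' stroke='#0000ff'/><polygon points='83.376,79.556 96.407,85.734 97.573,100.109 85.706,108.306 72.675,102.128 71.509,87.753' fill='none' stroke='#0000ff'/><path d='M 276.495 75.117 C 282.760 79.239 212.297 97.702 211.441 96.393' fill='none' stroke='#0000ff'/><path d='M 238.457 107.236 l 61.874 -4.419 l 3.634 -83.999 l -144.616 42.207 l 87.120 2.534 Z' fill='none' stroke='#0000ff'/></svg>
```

1 u = 1 mm; y_m = 115.746 − y.

[1] `<polygon>` rectangle, #0000ff→score S567 F1926: (79.838,103.342) → (101.448,103.342) → (101.448,96.224) → (79.838,96.224) → (79.838,103.342) (closed)

[2] `<polygon>` closed polygon, #0000ff→score S567 F1926: (284.206,54.301) → (350.516,80.629) → (108.469,78.386) → (153.725,76.176) → (359.822,102.177) → (356.719,19.342) → (284.206,54.301) (closed)

[3] `<path>` line segment, #0000ff→score S567 F1926: (81.318,52.883) → (226.341,91.651)

[4] `<polygon>` regular polygon, #0000ff→score S567 F1926: (83.376,36.190) → (96.407,30.012) → (97.573,15.637) → (85.706,7.440) → (72.675,13.618) → (71.509,27.993) → (83.376,36.190) (closed)

[5] `<path>` cubic bezier, #0000ff→score S567 F1926: (276.495,40.629) → (269.094,35.382) → (246.638,27.954) → (222.848,21.545) → (211.441,19.353)

[6] `<path>` closed polygon, #0000ff→score S567 F1926: (238.457,8.510) → (300.331,12.929) → (303.965,96.928) → (159.349,54.721) → (246.469,52.187) → (238.457,8.510) (closed)

; LightBurn 1.5.06
; GRBL device profile, absolute coords
G21
G90
G0 X79.838 Y103.342
M3 S567
G1 X101.448 Y103.342 F1926
G1 X101.448 Y96.224 F1926
G1 X79.838 Y96.224 F1926
G1 X79.838 Y103.342 F1926
G0 X284.206 Y54.301
M3 S567
G1 X350.516 Y80.629 F1926
G1 X108.469 Y78.386 F1926
G1 X153.725 Y76.176 F1926
G1 X359.822 Y102.177 F1926
G1 X356.719 Y19.342 F1926
G1 X284.206 Y54.301 F1926
G0 X81.318 Y52.883
M3 S567
G1 X226.341 Y91.651 F1926
G0 X83.376 Y36.190
M3 S567
G1 X96.407 Y30.012 F1926
G1 X97.573 Y15.637 F1926
G1 X85.706 Y7.440 F1926
G1 X72.675 Y13.618 F1926
G1 X71.509 Y27.993 F1926
G1 X83.376 Y36.190 F1926
G0 X276.495 Y40.629
M3 S567
G1 X269.094 Y35.382 F1926
G1 X246.638 Y27.954 F1926
G1 X222.848 Y21.545 F1926
G1 X211.441 Y19.353 F1926
G0 X238.457 Y8.510
M3 S567
G1 X300.331 Y12.929 F1926
G1 X303.965 Y96.928 F1926
G1 X159.349 Y54.721 F1926
G1 X246.469 Y52.187 F1926
G1 X238.457 Y8.510 F1926
M5
G0 X0.000 Y0.000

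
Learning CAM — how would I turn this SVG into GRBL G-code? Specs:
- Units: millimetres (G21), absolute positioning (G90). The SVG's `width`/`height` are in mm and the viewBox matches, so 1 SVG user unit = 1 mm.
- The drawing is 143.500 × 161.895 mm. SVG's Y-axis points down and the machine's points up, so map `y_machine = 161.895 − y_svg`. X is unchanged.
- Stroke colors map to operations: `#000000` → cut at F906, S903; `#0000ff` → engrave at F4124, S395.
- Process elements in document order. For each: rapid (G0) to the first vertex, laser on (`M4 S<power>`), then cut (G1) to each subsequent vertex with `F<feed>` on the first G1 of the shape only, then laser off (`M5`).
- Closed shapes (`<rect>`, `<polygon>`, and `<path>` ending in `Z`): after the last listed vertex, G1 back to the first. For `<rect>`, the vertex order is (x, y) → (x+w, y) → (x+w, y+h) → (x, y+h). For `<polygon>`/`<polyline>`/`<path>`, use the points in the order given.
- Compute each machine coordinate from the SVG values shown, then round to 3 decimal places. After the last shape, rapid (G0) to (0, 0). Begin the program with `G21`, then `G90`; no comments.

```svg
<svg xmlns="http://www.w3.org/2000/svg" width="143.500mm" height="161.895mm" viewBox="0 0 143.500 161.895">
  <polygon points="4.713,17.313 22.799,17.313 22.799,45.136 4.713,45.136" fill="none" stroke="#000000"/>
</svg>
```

G21
G90
G0 X4.713 Y144.582
M4 S903
G1 X22.799 Y144.582 F906
G1 X22.799 Y116.759
G1 X4.713 Y116.759
G1 X4.713 Y144.582
M5
G0 X0.000 Y0.000

viewBox `0 0 143.500 161.895` with mm width/height → 1 unit = 1 mm. Flip: y_m = 161.895 − y_svg.

**Shape 1** — `<polygon>` rectangle, stroke `#000000` → cut (S903, F906). Machine vertices: (4.713,144.582) → (22.799,144.582) → (22.799,116.759) → (4.713,116.759) → (4.713,144.582). Closed: final G1 returns to the first vertex.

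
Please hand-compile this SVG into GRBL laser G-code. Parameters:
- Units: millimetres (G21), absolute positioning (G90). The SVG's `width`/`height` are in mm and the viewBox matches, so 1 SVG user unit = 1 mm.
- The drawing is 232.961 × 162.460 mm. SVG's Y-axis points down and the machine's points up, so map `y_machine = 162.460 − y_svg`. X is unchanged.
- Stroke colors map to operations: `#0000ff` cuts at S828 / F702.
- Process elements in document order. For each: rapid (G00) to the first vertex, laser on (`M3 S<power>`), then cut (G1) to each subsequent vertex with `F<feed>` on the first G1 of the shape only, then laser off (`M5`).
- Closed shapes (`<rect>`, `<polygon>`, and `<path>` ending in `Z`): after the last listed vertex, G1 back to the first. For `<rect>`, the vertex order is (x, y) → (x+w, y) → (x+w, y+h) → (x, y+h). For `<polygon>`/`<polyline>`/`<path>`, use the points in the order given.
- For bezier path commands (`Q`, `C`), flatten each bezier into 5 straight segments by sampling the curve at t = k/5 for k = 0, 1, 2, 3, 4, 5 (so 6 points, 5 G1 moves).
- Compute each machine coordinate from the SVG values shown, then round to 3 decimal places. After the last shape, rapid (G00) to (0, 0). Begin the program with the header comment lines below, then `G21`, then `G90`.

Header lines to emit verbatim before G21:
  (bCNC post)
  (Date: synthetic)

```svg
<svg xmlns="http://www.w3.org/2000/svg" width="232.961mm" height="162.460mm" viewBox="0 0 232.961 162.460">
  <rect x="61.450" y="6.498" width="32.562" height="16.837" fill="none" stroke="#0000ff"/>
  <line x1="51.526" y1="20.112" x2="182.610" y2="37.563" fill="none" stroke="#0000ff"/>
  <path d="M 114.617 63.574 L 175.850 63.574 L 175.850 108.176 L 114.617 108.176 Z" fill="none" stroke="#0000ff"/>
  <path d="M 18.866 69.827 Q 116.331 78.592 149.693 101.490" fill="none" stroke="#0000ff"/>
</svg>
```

viewBox `0 0 232.961 162.460` with mm width/height → 1 unit = 1 mm. Flip: y_m = 162.460 − y_svg.

**Shape 1** — `<rect>` rectangle, stroke `#0000ff` → cut (S828, F702). Machine vertices: (61.450,155.962) → (94.012,155.962) → (94.012,139.125) → (61.450,139.125) → (61.450,155.962). Closed: final G1 returns to the first vertex.

**Shape 2** — `<line>` line segment, stroke `#0000ff` → cut (S828, F702). Machine vertices: (51.526,142.348) → (182.610,124.897). Open path.

**Shape 3** — `<path>` rectangle, stroke `#0000ff` → cut (S828, F702). Machine vertices: (114.617,98.886) → (175.850,98.886) → (175.850,54.284) → (114.617,54.284) → (114.617,98.886). Closed: final G1 returns to the first vertex.

**Shape 4** — `<path>` quadratic bezier, stroke `#0000ff` → cut (S828, F702). Control points (SVG): P0=(18.866,69.827), P1=(116.331,78.592), P2=(149.693,101.490); sampled at t=k/5. Machine vertices: (18.866,92.633) → (55.288,88.562) → (86.582,83.360) → (112.747,77.027) → (133.784,69.564) → (149.693,60.970). Open path.

(bCNC post)
(Date: synthetic)
G21
G90
G00 X61.450 Y155.962
M3 S828
G1 X94.012 Y155.962 F702
G1 X94.012 Y139.125
G1 X61.450 Y139.125
G1 X61.450 Y155.962
M5
G00 X51.526 Y142.348
M3 S828
G1 X182.610 Y124.897 F702
M5
G00 X114.617 Y98.886
M3 S828
G1 X175.850 Y98.886 F702
G1 X175.850 Y54.284
G1 X114.617 Y54.284
G1 X114.617 Y98.886
M5
G00 X18.866 Y92.633
M3 S828
G1 X55.288 Y88.562 F702
G1 X86.582 Y83.360
G1 X112.747 Y77.027
G1 X133.784 Y69.564
G1 X149.693 Y60.970
M5
G00 X0.000 Y0.000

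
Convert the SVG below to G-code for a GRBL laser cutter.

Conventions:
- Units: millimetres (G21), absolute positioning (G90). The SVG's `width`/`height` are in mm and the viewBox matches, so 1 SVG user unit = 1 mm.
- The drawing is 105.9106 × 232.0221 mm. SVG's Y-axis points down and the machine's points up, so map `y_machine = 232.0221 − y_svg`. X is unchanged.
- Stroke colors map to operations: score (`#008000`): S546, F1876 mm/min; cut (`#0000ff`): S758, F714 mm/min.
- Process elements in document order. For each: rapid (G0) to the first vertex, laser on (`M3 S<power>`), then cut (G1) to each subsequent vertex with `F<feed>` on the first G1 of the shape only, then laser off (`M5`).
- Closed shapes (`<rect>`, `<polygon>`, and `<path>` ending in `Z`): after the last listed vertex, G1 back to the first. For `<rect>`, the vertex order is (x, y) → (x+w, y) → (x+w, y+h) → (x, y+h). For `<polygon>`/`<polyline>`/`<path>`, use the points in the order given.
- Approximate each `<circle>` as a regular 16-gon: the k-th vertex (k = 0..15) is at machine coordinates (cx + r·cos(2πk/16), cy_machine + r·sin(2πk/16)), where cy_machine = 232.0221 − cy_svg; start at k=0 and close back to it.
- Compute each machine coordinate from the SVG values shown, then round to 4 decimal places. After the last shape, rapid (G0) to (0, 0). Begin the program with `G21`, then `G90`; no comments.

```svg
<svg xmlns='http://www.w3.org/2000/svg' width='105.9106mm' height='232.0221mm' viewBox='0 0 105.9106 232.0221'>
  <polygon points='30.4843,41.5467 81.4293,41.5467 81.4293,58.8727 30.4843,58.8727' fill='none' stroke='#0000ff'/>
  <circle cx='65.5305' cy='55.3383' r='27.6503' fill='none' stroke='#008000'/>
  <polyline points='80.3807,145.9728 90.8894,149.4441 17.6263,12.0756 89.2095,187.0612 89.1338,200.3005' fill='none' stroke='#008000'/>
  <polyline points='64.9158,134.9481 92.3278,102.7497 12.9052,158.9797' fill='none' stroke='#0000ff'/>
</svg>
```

viewBox `0 0 105.9106 232.0221` with mm width/height → 1 unit = 1 mm. Flip: y_m = 232.0221 − y_svg.

**Shape 1** — `<polygon>` rectangle, stroke `#0000ff` → cut (S758, F714). Machine vertices: (30.4843,190.4754) → (81.4293,190.4754) → (81.4293,173.1494) → (30.4843,173.1494) → (30.4843,190.4754). Closed: final G1 returns to the first vertex.

**Shape 2** — `<circle>` circle, stroke `#008000` → score (S546, F1876). Machine vertices: (93.1808,176.6838) → (91.0760,187.2651) → (85.0822,196.2355) → (76.1118,202.2293) → (65.5305,204.3341) → (54.9492,202.2293) → (45.9788,196.2355) → (39.9850,187.2651) → (37.8802,176.6838) → (39.9850,166.1025) → (45.9788,157.1321) → (54.9492,151.1383) → (65.5305,149.0335) → (76.1118,151.1383) → (85.0822,157.1321) → (91.0760,166.1025) → (93.1808,176.6838). Closed: final G1 returns to the first vertex.

**Shape 3** — `<polyline>` open polyline, stroke `#008000` → score (S546, F1876). Machine vertices: (80.3807,86.0493) → (90.8894,82.5780) → (17.6263,219.9465) → (89.2095,44.9609) → (89.1338,31.7216). Open path.

**Shape 4** — `<polyline>` open polyline, stroke `#0000ff` → cut (S758, F714). Machine vertices: (64.9158,97.0740) → (92.3278,129.2724) → (12.9052,73.0424). Open path.

G21
G90
G0 X30.4843 Y190.4754
M3 S758
G1 X81.4293 Y190.4754 F714
G1 X81.4293 Y173.1494
G1 X30.4843 Y173.1494
G1 X30.4843 Y190.4754
M5
G0 X93.1808 Y176.6838
M3 S546
G1 X91.0760 Y187.2651 F1876
G1 X85.0822 Y196.2355
G1 X76.1118 Y202.2293
G1 X65.5305 Y204.3341
G1 X54.9492 Y202.2293
G1 X45.9788 Y196.2355
G1 X39.9850 Y187.2651
G1 X37.8802 Y176.6838
G1 X39.9850 Y166.1025
G1 X45.9788 Y157.1321
G1 X54.9492 Y151.1383
G1 X65.5305 Y149.0335
G1 X76.1118 Y151.1383
G1 X85.0822 Y157.1321
G1 X91.0760 Y166.1025
G1 X93.1808 Y176.6838
M5
G0 X80.3807 Y86.0493
M3 S546
G1 X90.8894 Y82.5780 F1876
G1 X17.6263 Y219.9465
G1 X89.2095 Y44.9609
G1 X89.1338 Y31.7216
M5
G0 X64.9158 Y97.0740
M3 S758
G1 X92.3278 Y129.2724 F714
G1 X12.9052 Y73.0424
M5
G0 X0.0000 Y0.0000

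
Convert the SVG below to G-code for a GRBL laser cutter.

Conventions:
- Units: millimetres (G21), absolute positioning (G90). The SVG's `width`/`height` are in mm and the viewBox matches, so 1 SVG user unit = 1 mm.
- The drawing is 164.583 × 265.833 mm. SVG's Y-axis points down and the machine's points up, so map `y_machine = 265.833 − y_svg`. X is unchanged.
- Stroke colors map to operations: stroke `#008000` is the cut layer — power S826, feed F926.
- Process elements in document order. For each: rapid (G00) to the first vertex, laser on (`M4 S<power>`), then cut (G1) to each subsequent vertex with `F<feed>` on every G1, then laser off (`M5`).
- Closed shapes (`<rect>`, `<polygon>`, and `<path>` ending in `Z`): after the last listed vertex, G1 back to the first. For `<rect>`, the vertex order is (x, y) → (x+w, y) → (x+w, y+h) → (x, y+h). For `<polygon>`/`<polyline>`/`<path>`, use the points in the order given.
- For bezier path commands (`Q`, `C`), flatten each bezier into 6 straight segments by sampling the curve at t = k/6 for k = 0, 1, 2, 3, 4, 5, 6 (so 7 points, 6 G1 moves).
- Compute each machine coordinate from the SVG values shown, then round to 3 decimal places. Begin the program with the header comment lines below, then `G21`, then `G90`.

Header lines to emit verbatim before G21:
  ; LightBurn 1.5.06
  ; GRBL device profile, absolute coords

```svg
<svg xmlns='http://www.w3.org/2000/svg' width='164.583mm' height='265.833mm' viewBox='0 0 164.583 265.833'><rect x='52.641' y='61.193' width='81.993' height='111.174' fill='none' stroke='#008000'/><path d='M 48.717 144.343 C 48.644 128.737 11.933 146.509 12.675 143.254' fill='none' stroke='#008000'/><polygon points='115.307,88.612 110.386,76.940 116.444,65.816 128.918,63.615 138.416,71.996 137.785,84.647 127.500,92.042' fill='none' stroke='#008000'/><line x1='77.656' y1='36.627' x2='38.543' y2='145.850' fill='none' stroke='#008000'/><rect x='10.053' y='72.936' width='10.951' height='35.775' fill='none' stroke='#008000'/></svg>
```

1 u = 1 mm; y_m = 265.833 − y.

[1] `<rect>` rectangle, #008000→cut S826 F926: (52.641,204.640) → (134.634,204.640) → (134.634,93.466) → (52.641,93.466) → (52.641,204.640) (closed)

[2] `<path>` cubic bezier, #008000→cut S826 F926: (48.717,121.490) → (45.970,126.763) → (39.175,127.985) → (30.390,126.666) → (21.673,124.318) → (15.082,122.452) → (12.675,122.579)

[3] `<polygon>` regular polygon, #008000→cut S826 F926: (115.307,177.221) → (110.386,188.893) → (116.444,200.017) → (128.918,202.218) → (138.416,193.837) → (137.785,181.186) → (127.500,173.791) → (115.307,177.221) (closed)

[4] `<line>` line segment, #008000→cut S826 F926: (77.656,229.206) → (38.543,119.983)

[5] `<rect>` rectangle, #008000→cut S826 F926: (10.053,192.897) → (21.004,192.897) → (21.004,157.122) → (10.053,157.122) → (10.053,192.897) (closed)

; LightBurn 1.5.06
; GRBL device profile, absolute coords
G21
G90
G00 X52.641 Y204.640
M4 S826
G1 X134.634 Y204.640 F926
G1 X134.634 Y93.466 F926
G1 X52.641 Y93.466 F926
G1 X52.641 Y204.640 F926
M5
G00 X48.717 Y121.490
M4 S826
G1 X45.970 Y126.763 F926
G1 X39.175 Y127.985 F926
G1 X30.390 Y126.666 F926
G1 X21.673 Y124.318 F926
G1 X15.082 Y122.452 F926
G1 X12.675 Y122.579 F926
M5
G00 X115.307 Y177.221
M4 S826
G1 X110.386 Y188.893 F926
G1 X116.444 Y200.017 F926
G1 X128.918 Y202.218 F926
G1 X138.416 Y193.837 F926
G1 X137.785 Y181.186 F926
G1 X127.500 Y173.791 F926
G1 X115.307 Y177.221 F926
M5
G00 X77.656 Y229.206
M4 S826
G1 X38.543 Y119.983 F926
M5
G00 X10.053 Y192.897
M4 S826
G1 X21.004 Y192.897 F926
G1 X21.004 Y157.122 F926
G1 X10.053 Y157.122 F926
G1 X10.053 Y192.897 F926
M5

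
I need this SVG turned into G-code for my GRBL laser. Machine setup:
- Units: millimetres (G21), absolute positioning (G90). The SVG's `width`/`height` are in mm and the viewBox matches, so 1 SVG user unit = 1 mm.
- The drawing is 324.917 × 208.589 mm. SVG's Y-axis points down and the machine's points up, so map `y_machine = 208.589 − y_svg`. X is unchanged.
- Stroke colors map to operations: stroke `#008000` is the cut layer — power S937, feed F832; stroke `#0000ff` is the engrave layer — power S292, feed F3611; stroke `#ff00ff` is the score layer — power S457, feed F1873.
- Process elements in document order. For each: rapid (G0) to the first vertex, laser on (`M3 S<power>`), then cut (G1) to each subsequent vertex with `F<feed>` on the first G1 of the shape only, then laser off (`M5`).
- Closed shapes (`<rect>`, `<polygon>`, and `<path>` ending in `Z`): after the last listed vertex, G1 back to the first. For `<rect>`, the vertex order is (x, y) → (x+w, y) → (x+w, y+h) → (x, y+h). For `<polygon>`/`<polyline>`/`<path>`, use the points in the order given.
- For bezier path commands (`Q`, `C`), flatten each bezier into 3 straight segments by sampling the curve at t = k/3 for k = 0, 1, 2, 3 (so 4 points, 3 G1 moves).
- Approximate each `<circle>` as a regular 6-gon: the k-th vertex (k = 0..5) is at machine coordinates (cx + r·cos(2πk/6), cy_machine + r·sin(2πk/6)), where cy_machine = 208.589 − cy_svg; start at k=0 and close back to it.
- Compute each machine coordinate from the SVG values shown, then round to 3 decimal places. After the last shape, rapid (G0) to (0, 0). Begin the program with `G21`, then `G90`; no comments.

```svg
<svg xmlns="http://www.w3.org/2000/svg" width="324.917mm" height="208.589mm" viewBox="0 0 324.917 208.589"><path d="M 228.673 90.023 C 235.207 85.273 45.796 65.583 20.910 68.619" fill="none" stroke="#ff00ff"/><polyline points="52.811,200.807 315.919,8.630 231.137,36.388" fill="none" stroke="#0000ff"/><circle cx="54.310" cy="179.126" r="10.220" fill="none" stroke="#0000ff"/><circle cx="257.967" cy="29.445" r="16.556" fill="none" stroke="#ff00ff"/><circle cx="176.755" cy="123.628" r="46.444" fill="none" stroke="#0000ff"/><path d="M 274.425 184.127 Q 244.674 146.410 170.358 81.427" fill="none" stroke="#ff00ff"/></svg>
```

G21
G90
G0 X228.673 Y118.566
M3 S457
G1 X183.243 Y126.901 F1873
G1 X87.287 Y136.826
G1 X20.910 Y139.970
M5
G0 X52.811 Y7.782
M3 S292
G1 X315.919 Y199.959 F3611
G1 X231.137 Y172.201
M5
G0 X64.530 Y29.463
M3 S292
G1 X59.420 Y38.314 F3611
G1 X49.200 Y38.314
G1 X44.090 Y29.463
G1 X49.200 Y20.612
G1 X59.420 Y20.612
G1 X64.530 Y29.463
M5
G0 X274.523 Y179.144
M3 S457
G1 X266.245 Y193.482 F1873
G1 X249.689 Y193.482
G1 X241.411 Y179.144
G1 X249.689 Y164.806
G1 X266.245 Y164.806
G1 X274.523 Y179.144
M5
G0 X223.199 Y84.961
M3 S292
G1 X199.977 Y125.183 F3611
G1 X153.533 Y125.183
G1 X130.311 Y84.961
G1 X153.533 Y44.739
G1 X199.977 Y44.739
G1 X223.199 Y84.961
M5
G0 X274.425 Y24.462
M3 S457
G1 X249.639 Y52.636 F1873
G1 X214.950 Y86.870
G1 X170.358 Y127.162
M5
G0 X0.000 Y0.000

viewBox `0 0 324.917 208.589` with mm width/height → 1 unit = 1 mm. Flip: y_m = 208.589 − y_svg.

**Shape 1** — `<path>` cubic bezier, stroke `#ff00ff` → score (S457, F1873). Control points (SVG): P0=(228.673,90.023), P1=(235.207,85.273), P2=(45.796,65.583), P3=(20.910,68.619); sampled at t=k/3. Machine vertices: (228.673,118.566) → (183.243,126.901) → (87.287,136.826) → (20.910,139.970). Open path.

**Shape 2** — `<polyline>` open polyline, stroke `#0000ff` → engrave (S292, F3611). Machine vertices: (52.811,7.782) → (315.919,199.959) → (231.137,172.201). Open path.

**Shape 3** — `<circle>` circle, stroke `#0000ff` → engrave (S292, F3611). Machine vertices: (64.530,29.463) → (59.420,38.314) → (49.200,38.314) → (44.090,29.463) → (49.200,20.612) → (59.420,20.612) → (64.530,29.463). Closed: final G1 returns to the first vertex.

**Shape 4** — `<circle>` circle, stroke `#ff00ff` → score (S457, F1873). Machine vertices: (274.523,179.144) → (266.245,193.482) → (249.689,193.482) → (241.411,179.144) → (249.689,164.806) → (266.245,164.806) → (274.523,179.144). Closed: final G1 returns to the first vertex.

**Shape 5** — `<circle>` circle, stroke `#0000ff` → engrave (S292, F3611). Machine vertices: (223.199,84.961) → (199.977,125.183) → (153.533,125.183) → (130.311,84.961) → (153.533,44.739) → (199.977,44.739) → (223.199,84.961). Closed: final G1 returns to the first vertex.

**Shape 6** — `<path>` quadratic bezier, stroke `#ff00ff` → score (S457, F1873). Control points (SVG): P0=(274.425,184.127), P1=(244.674,146.410), P2=(170.358,81.427); sampled at t=k/3. Machine vertices: (274.425,24.462) → (249.639,52.636) → (214.950,86.870) → (170.358,127.162). Open path.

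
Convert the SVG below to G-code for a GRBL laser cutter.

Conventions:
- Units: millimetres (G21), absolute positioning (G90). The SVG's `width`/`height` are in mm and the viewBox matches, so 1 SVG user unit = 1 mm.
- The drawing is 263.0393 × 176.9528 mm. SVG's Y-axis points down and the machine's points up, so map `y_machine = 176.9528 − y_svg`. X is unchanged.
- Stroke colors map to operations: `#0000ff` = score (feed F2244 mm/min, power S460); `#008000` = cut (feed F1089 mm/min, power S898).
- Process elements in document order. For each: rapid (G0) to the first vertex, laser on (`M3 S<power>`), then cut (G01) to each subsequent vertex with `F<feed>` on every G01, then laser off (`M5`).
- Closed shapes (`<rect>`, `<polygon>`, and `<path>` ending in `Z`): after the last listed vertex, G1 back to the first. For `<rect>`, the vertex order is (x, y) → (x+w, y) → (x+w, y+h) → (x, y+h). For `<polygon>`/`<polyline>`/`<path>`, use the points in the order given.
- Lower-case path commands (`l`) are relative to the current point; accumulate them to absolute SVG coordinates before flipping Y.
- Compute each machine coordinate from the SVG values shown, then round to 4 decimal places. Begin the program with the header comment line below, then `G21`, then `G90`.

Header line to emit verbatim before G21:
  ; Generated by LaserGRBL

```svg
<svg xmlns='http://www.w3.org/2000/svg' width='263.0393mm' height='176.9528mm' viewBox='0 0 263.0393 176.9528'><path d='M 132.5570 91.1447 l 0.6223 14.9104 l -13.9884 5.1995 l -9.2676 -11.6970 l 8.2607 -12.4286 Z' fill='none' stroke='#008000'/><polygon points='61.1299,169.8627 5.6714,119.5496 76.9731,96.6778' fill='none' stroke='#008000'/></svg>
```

; Generated by LaserGRBL
G21
G90
G0 X132.5570 Y85.8081
M3 S898
G01 X133.1793 Y70.8977 F1089
G01 X119.1909 Y65.6982 F1089
G01 X109.9233 Y77.3952 F1089
G01 X118.1840 Y89.8238 F1089
G01 X132.5570 Y85.8081 F1089
M5
G0 X61.1299 Y7.0901
M3 S898
G01 X5.6714 Y57.4032 F1089
G01 X76.9731 Y80.2750 F1089
G01 X61.1299 Y7.0901 F1089
M5

viewBox `0 0 263.0393 176.9528` with mm width/height → 1 unit = 1 mm. Flip: y_m = 176.9528 − y_svg.

**Shape 1** — `<path>` regular polygon, stroke `#008000` → cut (S898, F1089). Machine vertices: (132.5570,85.8081) → (133.1793,70.8977) → (119.1909,65.6982) → (109.9233,77.3952) → (118.1840,89.8238) → (132.5570,85.8081). Closed: final G1 returns to the first vertex.

**Shape 2** — `<polygon>` regular polygon, stroke `#008000` → cut (S898, F1089). Machine vertices: (61.1299,7.0901) → (5.6714,57.4032) → (76.9731,80.2750) → (61.1299,7.0901). Closed: final G1 returns to the first vertex.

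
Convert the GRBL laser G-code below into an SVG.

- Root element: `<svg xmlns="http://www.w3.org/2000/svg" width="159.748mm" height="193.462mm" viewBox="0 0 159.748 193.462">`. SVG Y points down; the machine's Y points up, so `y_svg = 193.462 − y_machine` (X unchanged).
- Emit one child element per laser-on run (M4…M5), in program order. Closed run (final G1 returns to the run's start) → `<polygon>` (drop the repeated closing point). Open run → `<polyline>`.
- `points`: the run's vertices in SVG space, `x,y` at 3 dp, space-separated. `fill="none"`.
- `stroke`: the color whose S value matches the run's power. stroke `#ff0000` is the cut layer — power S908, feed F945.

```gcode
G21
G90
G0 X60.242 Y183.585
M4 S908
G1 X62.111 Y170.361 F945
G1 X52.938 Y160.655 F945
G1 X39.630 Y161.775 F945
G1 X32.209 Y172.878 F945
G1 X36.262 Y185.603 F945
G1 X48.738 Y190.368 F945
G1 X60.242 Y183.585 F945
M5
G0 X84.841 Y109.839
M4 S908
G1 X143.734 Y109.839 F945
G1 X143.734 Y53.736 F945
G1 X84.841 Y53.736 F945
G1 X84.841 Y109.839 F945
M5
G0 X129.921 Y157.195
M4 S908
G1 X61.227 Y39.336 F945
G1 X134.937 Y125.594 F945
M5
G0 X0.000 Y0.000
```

<svg xmlns="http://www.w3.org/2000/svg" width="159.748mm" height="193.462mm" viewBox="0 0 159.748 193.462">
  <polygon points="60.242,9.877 62.111,23.101 52.938,32.807 39.630,31.687 32.209,20.584 36.262,7.859 48.738,3.094" fill="none" stroke="#ff0000"/>
  <polygon points="84.841,83.623 143.734,83.623 143.734,139.726 84.841,139.726" fill="none" stroke="#ff0000"/>
  <polyline points="129.921,36.267 61.227,154.126 134.937,67.868" fill="none" stroke="#ff0000"/>
</svg>

Each laser-on run becomes one SVG element. Flip Y back into SVG space with y_svg = 193.462 − y_machine. Every run uses S908, so all elements get stroke `#ff0000` (cut).

Run 1: The run returns to its start, so emit a `<polygon>` with points (Y-flipped): 60.242,9.877 62.111,23.101 52.938,32.807 39.630,31.687 32.209,20.584 36.262,7.859 48.738,3.094.

Run 2: The run returns to its start, so emit a `<polygon>` with points (Y-flipped): 84.841,83.623 143.734,83.623 143.734,139.726 84.841,139.726.

Run 3: The run is open, so emit a `<polyline>` with points (Y-flipped): 129.921,36.267 61.227,154.126 134.937,67.868.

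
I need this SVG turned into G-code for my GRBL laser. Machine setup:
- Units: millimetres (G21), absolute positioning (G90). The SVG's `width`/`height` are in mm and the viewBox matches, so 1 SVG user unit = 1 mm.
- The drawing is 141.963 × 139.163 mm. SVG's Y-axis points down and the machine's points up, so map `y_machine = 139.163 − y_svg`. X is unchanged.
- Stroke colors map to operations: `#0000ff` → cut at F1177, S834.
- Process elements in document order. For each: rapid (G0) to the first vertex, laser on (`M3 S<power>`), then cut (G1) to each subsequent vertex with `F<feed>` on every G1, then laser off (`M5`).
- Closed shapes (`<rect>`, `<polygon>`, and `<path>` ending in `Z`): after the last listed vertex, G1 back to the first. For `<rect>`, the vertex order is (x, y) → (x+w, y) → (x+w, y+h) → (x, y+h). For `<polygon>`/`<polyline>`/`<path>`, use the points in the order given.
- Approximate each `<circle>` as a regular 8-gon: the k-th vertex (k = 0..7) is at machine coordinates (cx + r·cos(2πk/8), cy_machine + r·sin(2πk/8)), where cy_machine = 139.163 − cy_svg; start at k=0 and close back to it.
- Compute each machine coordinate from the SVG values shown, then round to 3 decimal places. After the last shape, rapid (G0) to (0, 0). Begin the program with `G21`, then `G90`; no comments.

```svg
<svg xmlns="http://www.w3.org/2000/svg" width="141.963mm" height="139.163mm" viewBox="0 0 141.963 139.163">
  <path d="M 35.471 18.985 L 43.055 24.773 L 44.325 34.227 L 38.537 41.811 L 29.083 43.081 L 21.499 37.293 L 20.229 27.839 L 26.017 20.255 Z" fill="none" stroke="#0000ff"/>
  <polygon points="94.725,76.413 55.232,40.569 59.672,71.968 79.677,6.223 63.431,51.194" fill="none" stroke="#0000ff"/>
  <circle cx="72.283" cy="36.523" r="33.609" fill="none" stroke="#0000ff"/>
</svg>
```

1 u = 1 mm; y_m = 139.163 − y.

[1] `<path>` regular polygon, #0000ff→cut S834 F1177: (35.471,120.178) → (43.055,114.390) → (44.325,104.936) → (38.537,97.352) → (29.083,96.082) → (21.499,101.870) → (20.229,111.324) → (26.017,118.908) → (35.471,120.178) (closed)

[2] `<polygon>` closed polygon, #0000ff→cut S834 F1177: (94.725,62.750) → (55.232,98.594) → (59.672,67.195) → (79.677,132.940) → (63.431,87.969) → (94.725,62.750) (closed)

[3] `<circle>` circle, #0000ff→cut S834 F1177: (105.892,102.640) → (96.048,126.405) → (72.283,136.249) → (48.518,126.405) → (38.674,102.640) → (48.518,78.875) → (72.283,69.031) → (96.048,78.875) → (105.892,102.640) (closed)

G21
G90
G0 X35.471 Y120.178
M3 S834
G1 X43.055 Y114.390 F1177
G1 X44.325 Y104.936 F1177
G1 X38.537 Y97.352 F1177
G1 X29.083 Y96.082 F1177
G1 X21.499 Y101.870 F1177
G1 X20.229 Y111.324 F1177
G1 X26.017 Y118.908 F1177
G1 X35.471 Y120.178 F1177
M5
G0 X94.725 Y62.750
M3 S834
G1 X55.232 Y98.594 F1177
G1 X59.672 Y67.195 F1177
G1 X79.677 Y132.940 F1177
G1 X63.431 Y87.969 F1177
G1 X94.725 Y62.750 F1177
M5
G0 X105.892 Y102.640
M3 S834
G1 X96.048 Y126.405 F1177
G1 X72.283 Y136.249 F1177
G1 X48.518 Y126.405 F1177
G1 X38.674 Y102.640 F1177
G1 X48.518 Y78.875 F1177
G1 X72.283 Y69.031 F1177
G1 X96.048 Y78.875 F1177
G1 X105.892 Y102.640 F1177
M5
G0 X0.000 Y0.000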